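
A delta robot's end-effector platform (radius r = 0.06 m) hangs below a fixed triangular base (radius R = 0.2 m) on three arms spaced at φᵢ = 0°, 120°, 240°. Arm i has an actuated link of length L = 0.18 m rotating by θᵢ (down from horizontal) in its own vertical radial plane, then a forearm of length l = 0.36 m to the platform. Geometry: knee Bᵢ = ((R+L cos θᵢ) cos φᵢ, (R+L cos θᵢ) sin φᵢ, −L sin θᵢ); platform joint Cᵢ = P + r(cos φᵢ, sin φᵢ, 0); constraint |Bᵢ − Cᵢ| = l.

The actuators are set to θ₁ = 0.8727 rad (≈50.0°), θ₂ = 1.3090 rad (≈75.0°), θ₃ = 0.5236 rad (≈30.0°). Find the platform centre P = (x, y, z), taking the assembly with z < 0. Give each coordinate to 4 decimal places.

S1 = (0.2557·cos0.0°, 0.2557·sin0.0°, -0.1379) = (0.2557, 0.0000, -0.1379)
arm 2 at φ=120.0°: (R−r)+L cos θ2 = 0.1866;  S2 = (-0.0933, 0.1616, -0.1739)
φ3=240.0°: virtual centre (-0.1479, -0.2562, -0.0900), radius l
eliminate P² terms by subtracting sphere 1 from 2 and 3
plane₁₂: -0.6980x+0.3232y+-0.0719z = -0.0194
det = 0.6186;  x = 0.0102+-0.0096z,  y = -0.0379+0.2020z
sphere 1 gives Az²+Bz+C=0 with A=1.0409, B=0.2652, C=-0.0489;  B²−4AC=0.2737;  roots -0.3787, 0.1239;  negative root z = -0.3787
x = 0.0138, y = -0.1144

(0.0138, -0.1144, -0.3787)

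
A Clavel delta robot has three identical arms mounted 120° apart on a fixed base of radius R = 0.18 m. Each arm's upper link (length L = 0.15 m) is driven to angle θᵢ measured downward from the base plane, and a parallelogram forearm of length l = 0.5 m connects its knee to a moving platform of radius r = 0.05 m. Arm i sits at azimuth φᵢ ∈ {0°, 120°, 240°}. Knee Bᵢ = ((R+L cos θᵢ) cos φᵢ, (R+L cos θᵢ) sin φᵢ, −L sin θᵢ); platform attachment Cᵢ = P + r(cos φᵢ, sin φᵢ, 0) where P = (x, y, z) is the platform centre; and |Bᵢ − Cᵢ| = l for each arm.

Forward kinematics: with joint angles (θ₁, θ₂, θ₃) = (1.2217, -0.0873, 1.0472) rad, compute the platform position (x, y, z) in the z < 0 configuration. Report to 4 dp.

φ1=0.0°: virtual centre (0.1813, 0.0000, -0.1410), radius l
φ2=120.0°: virtual centre (-0.1397, 0.2420, 0.0131), radius l
centre 3 = (0.2050·cos240.0°, 0.2050·sin240.0°, -0.1299) = (-0.1025, -0.1775, -0.1299)
|centre ₂|²−|centre ₁|² = 0.0255;  |centre ₃|²−|centre ₁|² = 0.0062
[-0.6420 0.4840 0.3081]·P = 0.0255;  [-0.5676 -0.3551 0.0221]·P = 0.0062
det = 0.5027;  x = -0.0240+0.2389z,  y = 0.0209+-0.3196z
sphere 1 gives Az²+Bz+C=0 with A=1.1592, B=0.1705, C=-0.1876;  B²−4AC=0.8988;  roots -0.4824, 0.3354;  negative root z = -0.4824
x = -0.1392, y = 0.1751

(-0.1392, 0.1751, -0.4824)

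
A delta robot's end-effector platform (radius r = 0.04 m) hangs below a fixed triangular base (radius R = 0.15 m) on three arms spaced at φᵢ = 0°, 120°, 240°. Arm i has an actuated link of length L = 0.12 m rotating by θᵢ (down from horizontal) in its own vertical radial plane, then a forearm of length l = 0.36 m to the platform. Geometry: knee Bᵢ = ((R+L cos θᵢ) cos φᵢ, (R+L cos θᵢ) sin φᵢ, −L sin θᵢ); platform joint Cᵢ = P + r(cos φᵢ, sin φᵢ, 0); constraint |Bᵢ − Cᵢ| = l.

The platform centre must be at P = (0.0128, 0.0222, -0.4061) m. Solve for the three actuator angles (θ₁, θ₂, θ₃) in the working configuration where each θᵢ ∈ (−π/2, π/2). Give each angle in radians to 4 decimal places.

θ₁ = 0.8726, θ₂ = 0.8724, θ₃ = 1.0469

φ1=0.0° → target in arm frame (0.0128, 0.0222)
  A cos θ + B sin θ = C:  0.0972·cos θ + -0.4061·sin θ = -0.2486
  √(A²+B²)=0.4176;  θ1 = -1.3359+2.2084 ≈ 0.8726
arm 2 (φ=120.0°): x'=0.0128, y'=-0.0222
  e−x'=0.0972;  (l²−L²−(e−x')²−y'²−z²)/2L = -0.2486
  θ2 = atan2(B,A) + arccos(C/0.4176) = 0.8724
φ3=240.0° → target in arm frame (-0.0256, 0.0000)
  A=0.1356, B=-0.4061, C=(l²−L²−A²−y'²−z²)/(2L)=-0.2838
  θ3 = atan2(B,A) + arccos(C/0.4281) = 1.0469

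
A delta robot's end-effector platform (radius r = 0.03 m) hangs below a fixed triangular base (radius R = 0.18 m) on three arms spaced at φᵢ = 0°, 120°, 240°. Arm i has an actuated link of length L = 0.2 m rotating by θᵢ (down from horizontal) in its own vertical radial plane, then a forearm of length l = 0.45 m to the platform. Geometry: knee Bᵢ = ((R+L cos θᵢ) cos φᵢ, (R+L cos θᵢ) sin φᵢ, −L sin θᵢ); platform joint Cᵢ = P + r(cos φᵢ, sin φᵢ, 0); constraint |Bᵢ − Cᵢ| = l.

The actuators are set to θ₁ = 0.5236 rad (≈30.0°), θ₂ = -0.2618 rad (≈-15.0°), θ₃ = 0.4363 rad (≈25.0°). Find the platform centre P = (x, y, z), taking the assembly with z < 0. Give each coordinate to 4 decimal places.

(-0.0587, 0.0782, -0.3248)

arm 1 at φ=0.0°: ρ1 = 0.3232;  S1 = (0.3232, 0.0000, -0.1000)
arm 2 at φ=120.0°: ρ2 = 0.3432;  S2 = (-0.1716, 0.2972, 0.0518)
S3 = (0.3313·cos240.0°, 0.3313·sin240.0°, -0.0845) = (-0.1656, -0.2869, -0.0845)
eliminate P² terms by subtracting sphere 1 from 2 and 3
[-0.9896 0.5944 0.3035]·P = 0.0060;  [-0.9777 -0.5738 0.0310]·P = 0.0024
det = 1.1489;  x = -0.0042+0.1676z,  y = 0.0030+-0.2316z
quadratic in z: (1.0817)z²+(0.0888)z+(-0.0853)=0, √Δ=0.6139 → z ∈ {-0.3248, 0.2427}; z = -0.3248 (taking z<0)
x = -0.0587, y = 0.0782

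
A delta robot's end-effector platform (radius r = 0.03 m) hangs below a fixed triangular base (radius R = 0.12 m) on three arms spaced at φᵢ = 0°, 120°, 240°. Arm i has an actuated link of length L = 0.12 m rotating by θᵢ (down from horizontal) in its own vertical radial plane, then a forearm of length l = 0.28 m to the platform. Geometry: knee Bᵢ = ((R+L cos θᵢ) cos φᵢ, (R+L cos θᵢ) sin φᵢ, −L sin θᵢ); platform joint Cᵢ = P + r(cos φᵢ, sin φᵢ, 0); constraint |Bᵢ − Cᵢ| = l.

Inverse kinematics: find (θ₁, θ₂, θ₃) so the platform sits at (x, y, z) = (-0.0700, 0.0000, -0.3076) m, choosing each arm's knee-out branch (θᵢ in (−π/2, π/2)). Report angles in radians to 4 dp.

φ1=0.0° → target in arm frame (-0.0700, 0.0000)
  e−x'=0.1600;  (l²−L²−(e−x')²−y'²−z²)/2L = -0.2342
  γ=atan2(-0.3076,0.1600)=-1.0912;  ψ=arccos(-0.6756)=2.3125;  θ1=γ+ψ≈1.2214
φ2=120.0° → target in arm frame (0.0350, 0.0606)
  A=0.0550, B=-0.3076, C=(l²−L²−A²−y'²−z²)/(2L)=-0.1555
  √(A²+B²)=0.3125;  θ2 = -1.3939+2.0916 ≈ 0.6978
arm 3 (φ=240.0°): x'=0.0350, y'=-0.0606
  A=0.0550, B=-0.3076, C=(l²−L²−A²−y'²−z²)/(2L)=-0.1555
  √(A²+B²)=0.3125;  θ3 = -1.3939+2.0916 ≈ 0.6978

θ₁ = 1.2214, θ₂ = 0.6978, θ₃ = 0.6978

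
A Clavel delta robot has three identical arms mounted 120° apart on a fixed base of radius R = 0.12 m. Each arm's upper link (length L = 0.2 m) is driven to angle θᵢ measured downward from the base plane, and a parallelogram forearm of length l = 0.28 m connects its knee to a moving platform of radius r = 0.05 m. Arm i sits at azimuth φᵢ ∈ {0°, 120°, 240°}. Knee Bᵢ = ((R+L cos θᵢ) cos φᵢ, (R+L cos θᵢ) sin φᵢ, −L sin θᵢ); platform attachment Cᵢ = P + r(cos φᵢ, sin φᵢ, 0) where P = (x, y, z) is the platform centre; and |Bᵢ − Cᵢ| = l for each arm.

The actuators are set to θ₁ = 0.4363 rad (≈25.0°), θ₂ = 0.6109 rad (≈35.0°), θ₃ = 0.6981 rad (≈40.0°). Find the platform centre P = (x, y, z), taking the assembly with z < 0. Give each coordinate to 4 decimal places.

O1 = (0.2513·cos0.0°, 0.2513·sin0.0°, -0.0845) = (0.2513, 0.0000, -0.0845)
O2 = (0.2338·cos120.0°, 0.2338·sin120.0°, -0.1147) = (-0.1169, 0.2025, -0.1147)
φ3=240.0°: virtual centre (-0.1116, -0.1933, -0.1286), radius l
subtract pairs → two planes through P
linear system: -0.7364x+0.4050y = -0.0024−-0.0604z; -0.7257x+-0.3866y = -0.0039−-0.0881z
Cramer: x(z) = 0.0044-0.1020z;  y(z) = 0.0019-0.0363z
sphere 1 gives Az²+Bz+C=0 with A=1.0117, B=0.2193, C=-0.0103;  B²−4AC=0.0898;  roots -0.2564, 0.0397;  negative root z = -0.2564
x = 0.0305, y = 0.0112

(0.0305, 0.0112, -0.2564)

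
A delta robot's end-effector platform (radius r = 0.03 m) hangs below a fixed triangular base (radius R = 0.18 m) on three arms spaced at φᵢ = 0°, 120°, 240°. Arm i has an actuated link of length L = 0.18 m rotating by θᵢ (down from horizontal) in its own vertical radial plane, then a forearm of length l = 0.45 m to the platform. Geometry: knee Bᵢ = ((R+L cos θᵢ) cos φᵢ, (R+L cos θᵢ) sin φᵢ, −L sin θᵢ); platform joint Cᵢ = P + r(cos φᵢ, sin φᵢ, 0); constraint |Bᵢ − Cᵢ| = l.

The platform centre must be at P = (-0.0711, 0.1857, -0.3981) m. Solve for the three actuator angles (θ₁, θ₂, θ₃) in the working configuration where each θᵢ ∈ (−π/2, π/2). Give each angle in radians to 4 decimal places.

θ₁ = 0.9600, θ₂ = -0.1748, θ₃ = 1.1344

φ1=0.0° → target in arm frame (-0.0711, 0.1857)
  A cos θ + B sin θ = C:  0.2211·cos θ + -0.3981·sin θ = -0.1993
  θ1 = atan2(B,A) + arccos(C/0.4554) = 0.9600
arm 2 (φ=120.0°): x'=0.1964, y'=-0.0313
  e−x'=-0.0464;  (l²−L²−(e−x')²−y'²−z²)/2L = 0.0236
  γ=atan2(-0.3981,-0.0464)=-1.6868;  ψ=arccos(0.0588)=1.5119;  θ2=γ+ψ≈-0.1748
φ3=240.0° → target in arm frame (-0.1253, -0.1544)
  e−x'=0.2753;  (l²−L²−(e−x')²−y'²−z²)/2L = -0.2445
  √(A²+B²)=0.4840;  θ3 = -0.9658+2.1003 ≈ 1.1344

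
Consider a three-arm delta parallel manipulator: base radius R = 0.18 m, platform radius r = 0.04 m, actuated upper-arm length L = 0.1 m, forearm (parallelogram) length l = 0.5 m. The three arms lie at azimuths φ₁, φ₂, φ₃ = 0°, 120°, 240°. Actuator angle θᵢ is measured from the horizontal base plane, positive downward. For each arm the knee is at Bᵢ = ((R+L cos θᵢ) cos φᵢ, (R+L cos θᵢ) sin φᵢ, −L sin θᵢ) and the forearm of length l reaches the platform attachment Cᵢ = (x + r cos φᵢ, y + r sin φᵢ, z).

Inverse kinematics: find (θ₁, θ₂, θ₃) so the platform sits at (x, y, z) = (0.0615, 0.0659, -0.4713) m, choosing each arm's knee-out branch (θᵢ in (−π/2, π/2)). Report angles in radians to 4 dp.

arm 1 (φ=0.0°): x'=0.0615, y'=0.0659
  A=0.0785, B=-0.4713, C=(l²−L²−A²−y'²−z²)/(2L)=0.0369
  γ=atan2(-0.4713,0.0785)=-1.4058;  ψ=arccos(0.0771)=1.4936;  θ1=γ+ψ≈0.0878
arm 2 (φ=120.0°): x'=0.0263, y'=-0.0862
  A cos θ + B sin θ = C:  0.1137·cos θ + -0.4713·sin θ = -0.0124
  θ2 = atan2(B,A) + arccos(C/0.4848) = 0.2622
rotate P by −φ3: (-0.0878, 0.0203, -0.4713)
  e−x'=0.2278;  (l²−L²−(e−x')²−y'²−z²)/2L = -0.1722
  √(A²+B²)=0.5235;  θ3 = -1.1205+1.9060 ≈ 0.7855

θ₁ = 0.0878, θ₂ = 0.2622, θ₃ = 0.7855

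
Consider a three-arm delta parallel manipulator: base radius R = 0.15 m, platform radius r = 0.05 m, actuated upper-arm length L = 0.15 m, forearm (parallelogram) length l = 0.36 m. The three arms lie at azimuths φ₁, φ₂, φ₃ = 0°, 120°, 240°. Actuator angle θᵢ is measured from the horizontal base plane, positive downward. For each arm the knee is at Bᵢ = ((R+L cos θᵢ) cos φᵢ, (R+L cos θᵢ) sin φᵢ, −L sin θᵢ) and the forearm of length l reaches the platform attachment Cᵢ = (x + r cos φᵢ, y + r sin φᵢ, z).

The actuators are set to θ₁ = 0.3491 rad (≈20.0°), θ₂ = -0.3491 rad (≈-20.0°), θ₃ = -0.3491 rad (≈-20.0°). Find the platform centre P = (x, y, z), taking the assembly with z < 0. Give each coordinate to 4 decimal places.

S1 = (0.2410·cos0.0°, 0.2410·sin0.0°, -0.0513) = (0.2410, 0.0000, -0.0513)
arm 2 at φ=120.0°: ρ2 = 0.2410;  S2 = (-0.1205, 0.2087, 0.0513)
φ3=240.0°: virtual centre (-0.1205, -0.2087, 0.0513), radius l
|S₂|²−|S₁|² = 0.0000;  |S₃|²−|S₁|² = 0.0000
[-0.7229 0.4173 0.2052]·P = 0.0000;  [-0.7229 -0.4173 0.2052]·P = 0.0000
det = 0.6034;  x = 0.0000+0.2839z,  y = 0.0000+0.0000z
quadratic in z: (1.0806)z²+(-0.0342)z+(-0.0689)=0, √Δ=0.5468 → z ∈ {-0.2372, 0.2688}; z = -0.2372 (taking z<0)
x = -0.0673, y = 0.0000

(-0.0673, 0.0000, -0.2372)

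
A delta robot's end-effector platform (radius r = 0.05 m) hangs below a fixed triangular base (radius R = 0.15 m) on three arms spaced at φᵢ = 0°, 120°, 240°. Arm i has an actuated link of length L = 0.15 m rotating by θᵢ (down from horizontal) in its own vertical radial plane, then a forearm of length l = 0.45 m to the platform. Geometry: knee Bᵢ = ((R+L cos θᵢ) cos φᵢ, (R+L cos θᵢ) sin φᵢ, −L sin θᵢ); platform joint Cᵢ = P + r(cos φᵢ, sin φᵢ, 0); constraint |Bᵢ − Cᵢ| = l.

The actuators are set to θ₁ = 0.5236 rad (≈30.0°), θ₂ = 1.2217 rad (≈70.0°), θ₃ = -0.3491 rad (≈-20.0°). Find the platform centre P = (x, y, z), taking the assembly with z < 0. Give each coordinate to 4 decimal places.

(0.0040, -0.2419, -0.3799)

centre 1 = (0.2299·cos0.0°, 0.2299·sin0.0°, -0.0750) = (0.2299, 0.0000, -0.0750)
centre 2 = (0.1513·cos120.0°, 0.1513·sin120.0°, -0.1410) = (-0.0757, 0.1310, -0.1410)
centre 3 = (0.2410·cos240.0°, 0.2410·sin240.0°, 0.0513) = (-0.1205, -0.2087, 0.0513)
eliminate P² terms by subtracting sphere 1 from 2 and 3
[-0.6111 0.2621 -0.1319]·P = -0.0157;  [-0.7008 -0.4173 0.2526]·P = 0.0022
Cramer: x(z) = 0.0136+0.0254z;  y(z) = -0.0282+0.5626z
sphere 1 gives Az²+Bz+C=0 with A=1.3172, B=0.1073, C=-0.1493;  B²−4AC=0.7982;  roots -0.3799, 0.2984;  negative root z = -0.3799
x = 0.0040, y = -0.2419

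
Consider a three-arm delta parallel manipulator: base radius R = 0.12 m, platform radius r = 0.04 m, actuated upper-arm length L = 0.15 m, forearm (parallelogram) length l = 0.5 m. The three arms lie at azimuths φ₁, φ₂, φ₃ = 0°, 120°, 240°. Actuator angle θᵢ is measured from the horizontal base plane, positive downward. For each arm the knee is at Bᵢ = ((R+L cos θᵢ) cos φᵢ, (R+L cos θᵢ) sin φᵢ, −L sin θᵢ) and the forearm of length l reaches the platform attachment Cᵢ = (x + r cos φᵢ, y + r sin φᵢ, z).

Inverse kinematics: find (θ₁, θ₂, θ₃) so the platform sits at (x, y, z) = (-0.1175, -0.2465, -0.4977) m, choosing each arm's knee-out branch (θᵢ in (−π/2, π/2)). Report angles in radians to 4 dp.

θ₁ = 1.2211, θ₂ = 1.3084, θ₃ = -0.0003

φ1=0.0° → target in arm frame (-0.1175, -0.2465)
  e−x'=0.1975;  (l²−L²−(e−x')²−y'²−z²)/2L = -0.3999
  γ=atan2(-0.4977,0.1975)=-1.1930;  ψ=arccos(-0.7469)=2.4141;  θ1=γ+ψ≈1.2211
arm 2 (φ=120.0°): x'=-0.1547, y'=0.2250
  e−x'=0.2347;  (l²−L²−(e−x')²−y'²−z²)/2L = -0.4198
  θ2 = atan2(B,A) + arccos(C/0.5503) = 1.3084
arm 3 (φ=240.0°): x'=0.2722, y'=0.0215
  A=-0.1922, B=-0.4977, C=(l²−L²−A²−y'²−z²)/(2L)=-0.1921
  γ=atan2(-0.4977,-0.1922)=-1.9394;  ψ=arccos(-0.3600)=1.9390;  θ3=γ+ψ≈-0.0003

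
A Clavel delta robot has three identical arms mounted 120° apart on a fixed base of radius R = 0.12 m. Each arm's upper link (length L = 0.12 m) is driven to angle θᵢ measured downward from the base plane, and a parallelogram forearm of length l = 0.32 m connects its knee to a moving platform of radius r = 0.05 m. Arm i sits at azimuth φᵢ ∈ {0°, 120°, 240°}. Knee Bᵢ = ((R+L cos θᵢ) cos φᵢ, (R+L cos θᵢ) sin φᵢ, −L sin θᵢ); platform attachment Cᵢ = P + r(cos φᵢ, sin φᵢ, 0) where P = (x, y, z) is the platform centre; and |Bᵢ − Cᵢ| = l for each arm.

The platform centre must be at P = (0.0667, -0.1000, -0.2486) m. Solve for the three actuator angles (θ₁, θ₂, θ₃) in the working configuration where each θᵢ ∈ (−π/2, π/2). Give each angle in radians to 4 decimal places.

rotate P by −φ1: (0.0667, -0.1000, -0.2486)
  A=0.0033, B=-0.2486, C=(l²−L²−A²−y'²−z²)/(2L)=0.0674
  √(A²+B²)=0.2486;  θ1 = -1.5575+1.2961 ≈ -0.2615
φ2=120.0° → target in arm frame (-0.1200, -0.0078)
  e−x'=0.1900;  (l²−L²−(e−x')²−y'²−z²)/2L = -0.0414
  γ=atan2(-0.2486,0.1900)=-0.9183;  ψ=arccos(-0.1324)=1.7036;  θ2=γ+ψ≈0.7853
arm 3 (φ=240.0°): x'=0.0533, y'=0.1078
  A cos θ + B sin θ = C:  0.0167·cos θ + -0.2486·sin θ = 0.0596
  √(A²+B²)=0.2492;  θ3 = -1.5035+1.3292 ≈ -0.1743

θ₁ = -0.2615, θ₂ = 0.7853, θ₃ = -0.1743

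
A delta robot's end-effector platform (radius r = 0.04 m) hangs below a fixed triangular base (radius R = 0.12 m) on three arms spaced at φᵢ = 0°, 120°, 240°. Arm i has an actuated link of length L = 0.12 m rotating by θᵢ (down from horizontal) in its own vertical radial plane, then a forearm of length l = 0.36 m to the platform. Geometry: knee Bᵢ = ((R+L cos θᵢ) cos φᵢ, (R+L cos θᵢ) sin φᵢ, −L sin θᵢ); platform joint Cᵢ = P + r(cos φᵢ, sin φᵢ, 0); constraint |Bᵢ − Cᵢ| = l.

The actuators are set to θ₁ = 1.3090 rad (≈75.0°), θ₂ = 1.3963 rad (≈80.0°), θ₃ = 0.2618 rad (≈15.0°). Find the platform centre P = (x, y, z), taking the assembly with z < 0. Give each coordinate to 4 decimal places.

arm 1 at φ=0.0°: ρ1 = 0.1111;  O1 = (0.1111, 0.0000, -0.1159)
arm 2 at φ=120.0°: ρ2 = 0.1008;  O2 = (-0.0504, 0.0873, -0.1182)
φ3=240.0°: virtual centre (-0.0980, -0.1697, -0.0311), radius l
|O₂|²−|O₁|² = -0.0016;  |O₃|²−|O₁|² = 0.0136
linear system: -0.3229x+0.1746y = -0.0016−-0.0045z; -0.4180x+-0.3393y = 0.0136−0.1697z
Cramer: x(z) = -0.0099+0.1539z;  y(z) = -0.0278+0.3105z
quadratic in z: (1.1201)z²+(0.1773)z+(-0.1008)=0, √Δ=0.6949 → z ∈ {-0.3893, 0.2310}; z = -0.3893 (taking z<0)
x = -0.0699, y = -0.1487

(-0.0699, -0.1487, -0.3893)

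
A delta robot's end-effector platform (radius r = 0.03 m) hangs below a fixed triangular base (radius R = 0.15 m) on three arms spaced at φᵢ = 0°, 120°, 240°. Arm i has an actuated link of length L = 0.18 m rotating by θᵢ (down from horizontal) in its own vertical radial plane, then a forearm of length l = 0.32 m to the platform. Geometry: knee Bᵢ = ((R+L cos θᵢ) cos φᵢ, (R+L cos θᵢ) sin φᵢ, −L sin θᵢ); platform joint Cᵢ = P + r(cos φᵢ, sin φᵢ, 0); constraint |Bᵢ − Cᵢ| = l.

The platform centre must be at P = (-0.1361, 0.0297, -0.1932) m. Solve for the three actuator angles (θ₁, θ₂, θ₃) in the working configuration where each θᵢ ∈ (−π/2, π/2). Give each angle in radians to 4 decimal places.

θ₁ = 1.2215, θ₂ = -0.1745, θ₃ = 0.2615

arm 1 (φ=0.0°): x'=-0.1361, y'=0.0297
  e−x'=0.2561;  (l²−L²−(e−x')²−y'²−z²)/2L = -0.0939
  γ=atan2(-0.1932,0.2561)=-0.6463;  ψ=arccos(-0.2926)=1.8678;  θ1=γ+ψ≈1.2215
φ2=120.0° → target in arm frame (0.0938, 0.1030)
  A cos θ + B sin θ = C:  0.0262·cos θ + -0.1932·sin θ = 0.0594
  θ2 = atan2(B,A) + arccos(C/0.1950) = -0.1745
φ3=240.0° → target in arm frame (0.0423, -0.1327)
  e−x'=0.0777;  (l²−L²−(e−x')²−y'²−z²)/2L = 0.0251
  √(A²+B²)=0.2082;  θ3 = -1.1885+1.4501 ≈ 0.2615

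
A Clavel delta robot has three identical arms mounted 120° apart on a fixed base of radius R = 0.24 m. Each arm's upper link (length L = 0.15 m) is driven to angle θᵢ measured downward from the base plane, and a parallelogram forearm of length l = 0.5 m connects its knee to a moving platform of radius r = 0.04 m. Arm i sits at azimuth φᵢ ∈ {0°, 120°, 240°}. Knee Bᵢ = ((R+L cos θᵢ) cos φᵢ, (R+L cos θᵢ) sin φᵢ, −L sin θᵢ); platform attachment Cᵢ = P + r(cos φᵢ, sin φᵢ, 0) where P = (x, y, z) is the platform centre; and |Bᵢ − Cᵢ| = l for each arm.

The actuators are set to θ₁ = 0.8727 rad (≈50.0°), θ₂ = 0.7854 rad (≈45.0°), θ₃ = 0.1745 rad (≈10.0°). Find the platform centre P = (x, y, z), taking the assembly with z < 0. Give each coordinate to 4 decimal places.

(-0.0589, -0.0773, -0.4581)

arm 1 at φ=0.0°: (R−r)+L cos θ1 = 0.2964;  O1 = (0.2964, 0.0000, -0.1149)
φ2=120.0°: virtual centre (-0.1530, 0.2651, -0.1061), radius l
O3 = (0.3477·cos240.0°, 0.3477·sin240.0°, -0.0260) = (-0.1739, -0.3011, -0.0260)
subtract pairs → two planes through P
plane₁₂: -0.8989x+0.5301y+0.0177z = 0.0039
det = 1.0400;  x = -0.0127+0.1008z,  y = -0.0142+0.1376z
quadratic in z: (1.0291)z²+(0.1636)z+(-0.1410)=0, √Δ=0.7793 → z ∈ {-0.4581, 0.2992}; z = -0.4581 (taking z<0)
x = -0.0589, y = -0.0773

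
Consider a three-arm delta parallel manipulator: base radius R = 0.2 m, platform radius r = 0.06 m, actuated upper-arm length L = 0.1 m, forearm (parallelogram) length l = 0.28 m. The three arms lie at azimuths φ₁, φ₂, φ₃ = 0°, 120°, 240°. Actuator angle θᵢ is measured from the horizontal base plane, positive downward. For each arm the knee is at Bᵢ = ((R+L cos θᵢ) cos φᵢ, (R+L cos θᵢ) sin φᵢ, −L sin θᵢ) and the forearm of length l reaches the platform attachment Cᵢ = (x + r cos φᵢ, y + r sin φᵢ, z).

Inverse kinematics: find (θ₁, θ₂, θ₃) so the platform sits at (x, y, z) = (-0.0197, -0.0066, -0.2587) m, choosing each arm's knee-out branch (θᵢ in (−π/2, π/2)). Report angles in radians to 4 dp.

φ1=0.0° → target in arm frame (-0.0197, -0.0066)
  A cos θ + B sin θ = C:  0.1597·cos θ + -0.2587·sin θ = -0.1204
  √(A²+B²)=0.3040;  θ1 = -1.0177+1.9779 ≈ 0.9601
arm 2 (φ=120.0°): x'=0.0041, y'=0.0204
  e−x'=0.1359;  (l²−L²−(e−x')²−y'²−z²)/2L = -0.0870
  γ=atan2(-0.2587,0.1359)=-1.0872;  ψ=arccos(-0.2977)=1.8731;  θ2=γ+ψ≈0.7859
rotate P by −φ3: (0.0156, -0.0138, -0.2587)
  e−x'=0.1244;  (l²−L²−(e−x')²−y'²−z²)/2L = -0.0710
  θ3 = atan2(B,A) + arccos(C/0.2871) = 0.6982

θ₁ = 0.9601, θ₂ = 0.7859, θ₃ = 0.6982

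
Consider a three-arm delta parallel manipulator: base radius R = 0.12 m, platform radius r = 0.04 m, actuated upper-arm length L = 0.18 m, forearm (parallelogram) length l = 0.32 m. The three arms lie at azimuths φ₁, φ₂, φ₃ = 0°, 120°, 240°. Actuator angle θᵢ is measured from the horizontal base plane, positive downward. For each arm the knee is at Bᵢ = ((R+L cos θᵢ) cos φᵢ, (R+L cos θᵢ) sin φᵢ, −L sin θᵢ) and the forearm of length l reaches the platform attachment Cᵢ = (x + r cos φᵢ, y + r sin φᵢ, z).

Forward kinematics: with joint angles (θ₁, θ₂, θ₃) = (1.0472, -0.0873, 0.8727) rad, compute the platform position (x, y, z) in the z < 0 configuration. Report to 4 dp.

arm 1 at φ=0.0°: (R−r)+L cos θ1 = 0.1700;  O1 = (0.1700, 0.0000, -0.1559)
arm 2 at φ=120.0°: (R−r)+L cos θ2 = 0.2593;  O2 = (-0.1297, 0.2246, 0.0157)
arm 3 at φ=240.0°: (R−r)+L cos θ3 = 0.1957;  O3 = (-0.0978, -0.1695, -0.1379)
|O₂|²−|O₁|² = 0.0143;  |O₃|²−|O₁|² = 0.0041
[-0.5993 0.4491 0.3432]·P = 0.0143;  [-0.5357 -0.3390 0.0360]·P = 0.0041
Cramer: x(z) = -0.0151+0.2985z;  y(z) = 0.0117-0.3657z
quadratic in z: (1.2228)z²+(0.1927)z+(-0.0437)=0, √Δ=0.5009 → z ∈ {-0.2836, 0.1260}; z = -0.2836 (taking z<0)
x = -0.0998, y = 0.1154

(-0.0998, 0.1154, -0.2836)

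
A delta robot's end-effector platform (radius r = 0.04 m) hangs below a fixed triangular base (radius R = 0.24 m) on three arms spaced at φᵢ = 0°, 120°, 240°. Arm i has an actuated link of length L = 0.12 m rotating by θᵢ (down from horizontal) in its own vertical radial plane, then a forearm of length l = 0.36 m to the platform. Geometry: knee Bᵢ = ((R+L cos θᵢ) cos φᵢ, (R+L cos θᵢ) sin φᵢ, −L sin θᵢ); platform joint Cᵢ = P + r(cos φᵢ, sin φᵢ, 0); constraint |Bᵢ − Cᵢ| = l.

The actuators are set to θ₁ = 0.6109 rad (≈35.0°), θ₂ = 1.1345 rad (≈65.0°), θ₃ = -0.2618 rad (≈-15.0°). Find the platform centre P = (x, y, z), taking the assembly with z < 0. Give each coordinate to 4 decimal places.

(-0.0035, -0.0949, -0.2406)

S1 = (0.2983·cos0.0°, 0.2983·sin0.0°, -0.0688) = (0.2983, 0.0000, -0.0688)
S2 = (0.2507·cos120.0°, 0.2507·sin120.0°, -0.1088) = (-0.1254, 0.2171, -0.1088)
arm 3 at φ=240.0°: ρ3 = 0.3159;  S3 = (-0.1580, -0.2736, 0.0311)
|S₂|²−|S₁|² = -0.0190;  |S₃|²−|S₁|² = 0.0070
linear system: -0.8473x+0.4342y = -0.0190−-0.0799z; -0.9125x+-0.5472y = 0.0070−0.1998z
det = 0.8599;  x = 0.0086+0.0501z,  y = -0.0271+0.2816z
quadratic in z: (1.0818)z²+(0.0934)z+(-0.0402)=0, √Δ=0.4273 → z ∈ {-0.2406, 0.1543}; z = -0.2406 (taking z<0)
x = -0.0035, y = -0.0949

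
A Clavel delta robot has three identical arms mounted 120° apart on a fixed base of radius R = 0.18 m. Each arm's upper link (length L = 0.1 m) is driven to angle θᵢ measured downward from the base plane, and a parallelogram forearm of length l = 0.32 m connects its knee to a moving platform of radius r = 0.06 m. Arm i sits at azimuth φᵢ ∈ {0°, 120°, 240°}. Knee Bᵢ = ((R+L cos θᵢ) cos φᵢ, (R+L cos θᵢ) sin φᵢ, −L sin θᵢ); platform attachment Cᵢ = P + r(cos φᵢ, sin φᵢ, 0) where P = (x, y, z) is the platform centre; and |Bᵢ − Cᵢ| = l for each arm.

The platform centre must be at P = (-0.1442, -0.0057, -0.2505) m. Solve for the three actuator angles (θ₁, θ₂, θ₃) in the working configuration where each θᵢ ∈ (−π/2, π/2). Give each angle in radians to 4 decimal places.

arm 1 (φ=0.0°): x'=-0.1442, y'=-0.0057
  A cos θ + B sin θ = C:  0.2642·cos θ + -0.2505·sin θ = -0.2009
  √(A²+B²)=0.3641;  θ1 = -0.7588+2.1554 ≈ 1.3966
rotate P by −φ2: (0.0672, 0.1277, -0.2505)
  e−x'=0.0528;  (l²−L²−(e−x')²−y'²−z²)/2L = 0.0527
  θ2 = atan2(B,A) + arccos(C/0.2560) = 0.0005
rotate P by −φ3: (0.0770, -0.1220, -0.2505)
  A cos θ + B sin θ = C:  0.0430·cos θ + -0.2505·sin θ = 0.0646
  θ3 = atan2(B,A) + arccos(C/0.2542) = -0.0870

θ₁ = 1.3966, θ₂ = 0.0005, θ₃ = -0.0870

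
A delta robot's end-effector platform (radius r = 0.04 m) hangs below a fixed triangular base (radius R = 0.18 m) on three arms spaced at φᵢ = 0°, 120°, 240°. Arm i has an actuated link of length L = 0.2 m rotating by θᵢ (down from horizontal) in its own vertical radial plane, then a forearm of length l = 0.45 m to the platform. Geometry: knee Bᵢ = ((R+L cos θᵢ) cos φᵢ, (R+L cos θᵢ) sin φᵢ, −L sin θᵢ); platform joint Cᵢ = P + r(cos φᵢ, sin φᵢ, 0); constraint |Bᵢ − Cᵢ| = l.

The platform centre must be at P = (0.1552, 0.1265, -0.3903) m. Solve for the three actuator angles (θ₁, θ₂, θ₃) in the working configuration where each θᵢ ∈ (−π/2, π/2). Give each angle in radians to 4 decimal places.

φ1=0.0° → target in arm frame (0.1552, 0.1265)
  A=-0.0152, B=-0.3903, C=(l²−L²−A²−y'²−z²)/(2L)=-0.0152
  γ=atan2(-0.3903,-0.0152)=-1.6097;  ψ=arccos(-0.0388)=1.6096;  θ1=γ+ψ≈-0.0001
rotate P by −φ2: (0.0320, -0.1977, -0.3903)
  A cos θ + B sin θ = C:  0.1080·cos θ + -0.3903·sin θ = -0.1014
  γ=atan2(-0.3903,0.1080)=-1.3007;  ψ=arccos(-0.2505)=1.8240;  θ2=γ+ψ≈0.5233
rotate P by −φ3: (-0.1872, 0.0712, -0.3903)
  A=0.3272, B=-0.3903, C=(l²−L²−A²−y'²−z²)/(2L)=-0.2548
  √(A²+B²)=0.5093;  θ3 = -0.8732+2.0948 ≈ 1.2216

θ₁ = -0.0001, θ₂ = 0.5233, θ₃ = 1.2216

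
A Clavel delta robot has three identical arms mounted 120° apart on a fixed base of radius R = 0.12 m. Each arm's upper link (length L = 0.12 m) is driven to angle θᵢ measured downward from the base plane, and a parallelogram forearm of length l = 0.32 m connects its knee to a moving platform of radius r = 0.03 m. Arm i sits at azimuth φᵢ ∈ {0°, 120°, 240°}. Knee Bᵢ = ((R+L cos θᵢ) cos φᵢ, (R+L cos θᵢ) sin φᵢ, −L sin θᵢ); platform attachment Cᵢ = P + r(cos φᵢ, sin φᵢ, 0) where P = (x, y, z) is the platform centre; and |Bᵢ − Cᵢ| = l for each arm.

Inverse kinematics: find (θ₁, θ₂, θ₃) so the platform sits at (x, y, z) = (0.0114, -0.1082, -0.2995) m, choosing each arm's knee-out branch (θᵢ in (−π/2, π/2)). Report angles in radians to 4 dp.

θ₁ = 0.5233, θ₂ = 1.0473, θ₃ = 0.0874

arm 1 (φ=0.0°): x'=0.0114, y'=-0.1082
  A cos θ + B sin θ = C:  0.0786·cos θ + -0.2995·sin θ = -0.0816
  √(A²+B²)=0.3096;  θ1 = -1.3141+1.8375 ≈ 0.5233
rotate P by −φ2: (-0.0994, 0.0442, -0.2995)
  A cos θ + B sin θ = C:  0.1894·cos θ + -0.2995·sin θ = -0.1647
  θ2 = atan2(B,A) + arccos(C/0.3544) = 1.0473
φ3=240.0° → target in arm frame (0.0880, 0.0640)
  e−x'=0.0020;  (l²−L²−(e−x')²−y'²−z²)/2L = -0.0242
  √(A²+B²)=0.2995;  θ3 = -1.5641+1.6515 ≈ 0.0874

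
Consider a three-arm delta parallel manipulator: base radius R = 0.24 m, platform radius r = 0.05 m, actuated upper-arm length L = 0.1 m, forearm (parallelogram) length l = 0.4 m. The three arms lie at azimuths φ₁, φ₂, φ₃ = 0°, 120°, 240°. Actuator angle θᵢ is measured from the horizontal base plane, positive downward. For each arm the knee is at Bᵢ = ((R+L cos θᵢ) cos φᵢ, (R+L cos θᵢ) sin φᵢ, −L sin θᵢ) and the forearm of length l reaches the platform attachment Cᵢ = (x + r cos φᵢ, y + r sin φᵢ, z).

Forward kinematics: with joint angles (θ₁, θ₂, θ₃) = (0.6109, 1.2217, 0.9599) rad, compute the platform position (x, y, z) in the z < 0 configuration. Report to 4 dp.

(0.0487, -0.0236, -0.3884)

arm 1 at φ=0.0°: ρ1 = 0.2719;  S1 = (0.2719, 0.0000, -0.0574)
S2 = (0.2242·cos120.0°, 0.2242·sin120.0°, -0.0940) = (-0.1121, 0.1942, -0.0940)
arm 3 at φ=240.0°: ρ3 = 0.2474;  S3 = (-0.1237, -0.2142, -0.0819)
subtract pairs → two planes through P
linear system: -0.7680x+0.3883y = -0.0181−-0.0732z; -0.7912x+-0.4284y = -0.0093−-0.0491z
Cramer: x(z) = 0.0179-0.0793z;  y(z) = -0.0113+0.0318z
quadratic in z: (1.0073)z²+(0.1543)z+(-0.0921)=0, √Δ=0.6283 → z ∈ {-0.3884, 0.2353}; z = -0.3884 (taking z<0)
x = 0.0487, y = -0.0236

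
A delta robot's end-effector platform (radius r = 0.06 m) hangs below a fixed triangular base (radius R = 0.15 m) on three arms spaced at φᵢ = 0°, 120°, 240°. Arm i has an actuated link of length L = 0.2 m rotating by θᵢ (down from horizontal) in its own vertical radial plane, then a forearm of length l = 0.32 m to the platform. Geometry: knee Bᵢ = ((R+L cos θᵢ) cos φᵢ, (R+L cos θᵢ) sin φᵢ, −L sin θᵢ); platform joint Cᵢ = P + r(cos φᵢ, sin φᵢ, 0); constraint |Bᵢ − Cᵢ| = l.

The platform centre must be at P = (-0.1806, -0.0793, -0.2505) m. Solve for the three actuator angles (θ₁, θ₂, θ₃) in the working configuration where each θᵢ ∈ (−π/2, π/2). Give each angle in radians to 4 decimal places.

rotate P by −φ1: (-0.1806, -0.0793, -0.2505)
  e−x'=0.2706;  (l²−L²−(e−x')²−y'²−z²)/2L = -0.1997
  γ=atan2(-0.2505,0.2706)=-0.7468;  ψ=arccos(-0.5414)=2.1430;  θ1=γ+ψ≈1.3961
φ2=120.0° → target in arm frame (0.0216, 0.1961)
  e−x'=0.0684;  (l²−L²−(e−x')²−y'²−z²)/2L = -0.1087
  γ=atan2(-0.2505,0.0684)=-1.3043;  ψ=arccos(-0.4185)=2.0025;  θ2=γ+ψ≈0.6982
φ3=240.0° → target in arm frame (0.1590, -0.1168)
  e−x'=-0.0690;  (l²−L²−(e−x')²−y'²−z²)/2L = -0.0468
  √(A²+B²)=0.2598;  θ3 = -1.8395+1.7521 ≈ -0.0874

θ₁ = 1.3961, θ₂ = 0.6982, θ₃ = -0.0874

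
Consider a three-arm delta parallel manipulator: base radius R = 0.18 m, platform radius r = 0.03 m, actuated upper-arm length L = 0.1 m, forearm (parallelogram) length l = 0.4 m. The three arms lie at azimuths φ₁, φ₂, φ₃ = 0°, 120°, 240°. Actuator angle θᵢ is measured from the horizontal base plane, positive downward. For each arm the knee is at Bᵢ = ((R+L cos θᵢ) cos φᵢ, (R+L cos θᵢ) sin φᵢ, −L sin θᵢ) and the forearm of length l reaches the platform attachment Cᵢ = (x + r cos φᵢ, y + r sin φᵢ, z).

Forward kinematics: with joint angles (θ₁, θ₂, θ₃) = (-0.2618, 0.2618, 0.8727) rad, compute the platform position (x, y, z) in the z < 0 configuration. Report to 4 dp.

φ1=0.0°: virtual centre (0.2466, 0.0000, 0.0259), radius l
φ2=120.0°: virtual centre (-0.1233, 0.2136, -0.0259), radius l
φ3=240.0°: virtual centre (-0.1071, -0.1856, -0.0766), radius l
subtract pairs → two planes through P
[-0.7398 0.4271 -0.1035]·P = 0.0000;  [-0.7075 -0.3711 -0.2050]·P = -0.0097
Cramer: x(z) = 0.0072-0.2184z;  y(z) = 0.0124-0.1359z
into |P−centre ₁|² = l²: 1.0662z² + 0.0494z + -0.1019 = 0;  Δ = 0.4368;  z = -0.3331 or 0.2868 → z<0 root = -0.3331
x = 0.0799, y = 0.0577

(0.0799, 0.0577, -0.3331)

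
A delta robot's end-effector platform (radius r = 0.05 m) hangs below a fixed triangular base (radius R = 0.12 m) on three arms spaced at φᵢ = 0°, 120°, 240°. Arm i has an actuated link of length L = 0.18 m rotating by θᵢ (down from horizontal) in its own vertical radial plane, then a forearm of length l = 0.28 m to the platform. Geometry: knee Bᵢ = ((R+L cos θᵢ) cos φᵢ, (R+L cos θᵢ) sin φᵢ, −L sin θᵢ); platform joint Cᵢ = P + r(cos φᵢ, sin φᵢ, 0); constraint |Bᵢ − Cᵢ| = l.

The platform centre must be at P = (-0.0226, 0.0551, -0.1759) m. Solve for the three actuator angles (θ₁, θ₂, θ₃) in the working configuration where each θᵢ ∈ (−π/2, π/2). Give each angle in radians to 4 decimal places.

rotate P by −φ1: (-0.0226, 0.0551, -0.1759)
  e−x'=0.0926;  (l²−L²−(e−x')²−y'²−z²)/2L = 0.0096
  γ=atan2(-0.1759,0.0926)=-1.0862;  ψ=arccos(0.0482)=1.5226;  θ1=γ+ψ≈0.4364
rotate P by −φ2: (0.0590, -0.0080, -0.1759)
  A=0.0110, B=-0.1759, C=(l²−L²−A²−y'²−z²)/(2L)=0.0413
  √(A²+B²)=0.1762;  θ2 = -1.5084+1.3341 ≈ -0.1743
φ3=240.0° → target in arm frame (-0.0364, -0.0471)
  A=0.1064, B=-0.1759, C=(l²−L²−A²−y'²−z²)/(2L)=0.0042
  θ3 = atan2(B,A) + arccos(C/0.2056) = 0.5236

θ₁ = 0.4364, θ₂ = -0.1743, θ₃ = 0.5236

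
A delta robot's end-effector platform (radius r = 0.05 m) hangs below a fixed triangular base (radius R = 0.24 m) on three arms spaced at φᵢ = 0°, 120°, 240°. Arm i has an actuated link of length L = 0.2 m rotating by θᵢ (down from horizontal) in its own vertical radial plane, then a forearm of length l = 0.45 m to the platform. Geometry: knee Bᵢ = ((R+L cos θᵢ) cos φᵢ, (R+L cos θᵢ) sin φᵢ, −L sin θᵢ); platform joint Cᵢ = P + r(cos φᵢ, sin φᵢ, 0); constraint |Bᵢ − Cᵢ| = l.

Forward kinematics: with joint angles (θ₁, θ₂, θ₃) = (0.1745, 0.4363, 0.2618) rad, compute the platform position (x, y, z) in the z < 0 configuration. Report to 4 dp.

centre 1 = (0.3870·cos0.0°, 0.3870·sin0.0°, -0.0347) = (0.3870, 0.0000, -0.0347)
centre 2 = (0.3713·cos120.0°, 0.3713·sin120.0°, -0.0845) = (-0.1856, 0.3215, -0.0845)
centre 3 = (0.3832·cos240.0°, 0.3832·sin240.0°, -0.0518) = (-0.1916, -0.3318, -0.0518)
eliminate P² terms by subtracting sphere 1 from 2 and 3
plane₁₂: -1.1452x+0.6430y+-0.0996z = -0.0060
det = 1.5041;  x = 0.0032+-0.0585z,  y = -0.0035+0.0507z
into |P−centre ₁|² = l²: 1.0060z² + 0.1140z + -0.0540 = 0;  Δ = 0.2305;  z = -0.2953 or 0.1819 → z<0 root = -0.2953
x = 0.0205, y = -0.0185

(0.0205, -0.0185, -0.2953)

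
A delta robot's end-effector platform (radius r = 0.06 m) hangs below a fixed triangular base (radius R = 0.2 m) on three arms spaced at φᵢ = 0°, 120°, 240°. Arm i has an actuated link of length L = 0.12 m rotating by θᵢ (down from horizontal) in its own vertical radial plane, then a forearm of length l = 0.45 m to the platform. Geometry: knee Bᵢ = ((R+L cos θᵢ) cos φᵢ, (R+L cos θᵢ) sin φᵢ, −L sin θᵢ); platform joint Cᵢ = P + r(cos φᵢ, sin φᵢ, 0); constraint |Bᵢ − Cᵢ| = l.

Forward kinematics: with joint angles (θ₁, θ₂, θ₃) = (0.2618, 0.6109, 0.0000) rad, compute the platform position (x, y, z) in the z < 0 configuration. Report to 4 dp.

centre 1 = (0.2559·cos0.0°, 0.2559·sin0.0°, -0.0311) = (0.2559, 0.0000, -0.0311)
centre 2 = (0.2383·cos120.0°, 0.2383·sin120.0°, -0.0688) = (-0.1191, 0.2064, -0.0688)
φ3=240.0°: virtual centre (-0.1300, -0.2252, 0.0000), radius l
|centre ₂|²−|centre ₁|² = -0.0049;  |centre ₃|²−|centre ₁|² = 0.0011
linear system: -0.7501x+0.4127y = -0.0049−-0.0755z; -0.7718x+-0.4503y = 0.0011−0.0621z
Cramer: x(z) = 0.0027-0.0128z;  y(z) = -0.0071+0.1598z
sphere 1 gives Az²+Bz+C=0 with A=1.0257, B=0.0663, C=-0.1374;  B²−4AC=0.5679;  roots -0.3997, 0.3350;  negative root z = -0.3997
x = 0.0078, y = -0.0710

(0.0078, -0.0710, -0.3997)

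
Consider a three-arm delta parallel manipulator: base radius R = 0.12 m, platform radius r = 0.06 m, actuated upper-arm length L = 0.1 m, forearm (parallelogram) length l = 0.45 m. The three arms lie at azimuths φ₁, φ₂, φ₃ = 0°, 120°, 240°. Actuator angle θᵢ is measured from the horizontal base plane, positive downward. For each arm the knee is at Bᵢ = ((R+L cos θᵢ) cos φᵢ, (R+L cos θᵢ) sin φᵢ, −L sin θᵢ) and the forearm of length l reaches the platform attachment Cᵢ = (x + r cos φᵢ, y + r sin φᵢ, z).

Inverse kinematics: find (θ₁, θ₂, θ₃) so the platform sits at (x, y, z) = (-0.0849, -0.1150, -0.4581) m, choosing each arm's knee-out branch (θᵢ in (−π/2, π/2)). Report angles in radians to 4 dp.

φ1=0.0° → target in arm frame (-0.0849, -0.1150)
  A=0.1449, B=-0.4581, C=(l²−L²−A²−y'²−z²)/(2L)=-0.2579
  γ=atan2(-0.4581,0.1449)=-1.2644;  ψ=arccos(-0.5367)=2.1374;  θ1=γ+ψ≈0.8729
arm 2 (φ=120.0°): x'=-0.0571, y'=0.1310
  e−x'=0.1171;  (l²−L²−(e−x')²−y'²−z²)/2L = -0.2412
  θ2 = atan2(B,A) + arccos(C/0.4728) = 0.7857
rotate P by −φ3: (0.1420, -0.0160, -0.4581)
  A=-0.0820, B=-0.4581, C=(l²−L²−A²−y'²−z²)/(2L)=-0.1217
  θ3 = atan2(B,A) + arccos(C/0.4654) = 0.0874

θ₁ = 0.8729, θ₂ = 0.7857, θ₃ = 0.0874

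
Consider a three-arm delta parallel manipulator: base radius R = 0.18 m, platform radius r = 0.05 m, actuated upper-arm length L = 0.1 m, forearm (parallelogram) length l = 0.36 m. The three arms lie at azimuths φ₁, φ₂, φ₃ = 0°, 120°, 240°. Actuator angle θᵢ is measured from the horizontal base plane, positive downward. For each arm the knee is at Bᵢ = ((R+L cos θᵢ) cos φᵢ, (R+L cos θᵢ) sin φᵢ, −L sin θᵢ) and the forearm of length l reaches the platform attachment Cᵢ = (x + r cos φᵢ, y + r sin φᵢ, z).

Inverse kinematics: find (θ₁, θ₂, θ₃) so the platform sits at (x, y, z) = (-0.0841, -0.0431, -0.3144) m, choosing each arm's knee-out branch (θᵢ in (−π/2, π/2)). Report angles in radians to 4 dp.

arm 1 (φ=0.0°): x'=-0.0841, y'=-0.0431
  A cos θ + B sin θ = C:  0.2141·cos θ + -0.3144·sin θ = -0.1347
  √(A²+B²)=0.3804;  θ1 = -0.9730+1.9328 ≈ 0.9599
φ2=120.0° → target in arm frame (0.0047, 0.0944)
  A cos θ + B sin θ = C:  0.1253·cos θ + -0.3144·sin θ = -0.0192
  θ2 = atan2(B,A) + arccos(C/0.3384) = 0.4361
arm 3 (φ=240.0°): x'=0.0794, y'=-0.0513
  A=0.0506, B=-0.3144, C=(l²−L²−A²−y'²−z²)/(2L)=0.0778
  √(A²+B²)=0.3184;  θ3 = -1.4111+1.3240 ≈ -0.0872

θ₁ = 0.9599, θ₂ = 0.4361, θ₃ = -0.0872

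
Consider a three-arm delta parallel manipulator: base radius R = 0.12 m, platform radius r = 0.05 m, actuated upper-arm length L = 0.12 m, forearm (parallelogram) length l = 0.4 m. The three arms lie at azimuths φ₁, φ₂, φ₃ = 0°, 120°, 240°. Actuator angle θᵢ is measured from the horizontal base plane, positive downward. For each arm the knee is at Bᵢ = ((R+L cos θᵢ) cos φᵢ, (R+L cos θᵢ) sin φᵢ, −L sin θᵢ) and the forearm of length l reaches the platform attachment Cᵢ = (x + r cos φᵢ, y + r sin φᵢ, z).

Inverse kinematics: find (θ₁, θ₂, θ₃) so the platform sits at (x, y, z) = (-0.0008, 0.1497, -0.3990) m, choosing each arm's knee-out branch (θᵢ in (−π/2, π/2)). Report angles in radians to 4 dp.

rotate P by −φ1: (-0.0008, 0.1497, -0.3990)
  A cos θ + B sin θ = C:  0.0708·cos θ + -0.3990·sin θ = -0.1709
  γ=atan2(-0.3990,0.0708)=-1.3952;  ψ=arccos(-0.4218)=2.0062;  θ1=γ+ψ≈0.6111
φ2=120.0° → target in arm frame (0.1300, -0.0742)
  e−x'=-0.0600;  (l²−L²−(e−x')²−y'²−z²)/2L = -0.0946
  γ=atan2(-0.3990,-0.0600)=-1.7202;  ψ=arccos(-0.2345)=1.8075;  θ2=γ+ψ≈0.0873
arm 3 (φ=240.0°): x'=-0.1292, y'=-0.0755
  A cos θ + B sin θ = C:  0.1992·cos θ + -0.3990·sin θ = -0.2459
  √(A²+B²)=0.4460;  θ3 = -1.1077+2.1547 ≈ 1.0470

θ₁ = 0.6111, θ₂ = 0.0873, θ₃ = 1.0470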